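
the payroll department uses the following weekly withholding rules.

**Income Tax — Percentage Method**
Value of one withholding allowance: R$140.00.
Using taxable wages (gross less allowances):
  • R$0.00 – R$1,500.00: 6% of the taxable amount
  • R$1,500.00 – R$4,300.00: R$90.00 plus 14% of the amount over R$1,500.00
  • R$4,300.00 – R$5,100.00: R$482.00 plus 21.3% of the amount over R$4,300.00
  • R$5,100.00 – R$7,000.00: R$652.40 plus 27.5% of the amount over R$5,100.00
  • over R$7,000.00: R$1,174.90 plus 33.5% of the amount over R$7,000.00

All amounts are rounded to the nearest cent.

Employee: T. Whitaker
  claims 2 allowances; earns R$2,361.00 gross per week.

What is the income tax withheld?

R$171.34

Income Tax: taxable = R$2,361.00 − 2×R$140.00 = R$2,081.00
  R$90.00 + 14% × (R$2,081.00 − R$1,500.00) = R$90.00 + 14% × R$581.00 = R$171.34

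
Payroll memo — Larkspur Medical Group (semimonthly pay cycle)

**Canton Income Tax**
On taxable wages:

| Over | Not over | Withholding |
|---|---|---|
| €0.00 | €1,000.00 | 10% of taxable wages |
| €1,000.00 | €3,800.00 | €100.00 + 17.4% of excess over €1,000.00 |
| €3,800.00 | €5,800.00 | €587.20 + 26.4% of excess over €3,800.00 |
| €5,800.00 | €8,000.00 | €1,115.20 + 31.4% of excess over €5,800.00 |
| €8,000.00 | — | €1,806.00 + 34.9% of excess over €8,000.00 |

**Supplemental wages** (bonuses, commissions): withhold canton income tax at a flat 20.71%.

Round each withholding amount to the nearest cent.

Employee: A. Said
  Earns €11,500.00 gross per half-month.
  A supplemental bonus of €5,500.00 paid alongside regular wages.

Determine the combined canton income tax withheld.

€4,166.55

Canton Income Tax: taxable = €11,500.00
  €1,806.00 + 34.9% × (€11,500.00 − €8,000.00) = €1,806.00 + 34.9% × €3,500.00 = €3,027.50
Supplemental (20.71% flat on bonus): 20.71% × €5,500.00 = €1,139.05
Total canton income tax: €3,027.50 + €1,139.05 = €4,166.55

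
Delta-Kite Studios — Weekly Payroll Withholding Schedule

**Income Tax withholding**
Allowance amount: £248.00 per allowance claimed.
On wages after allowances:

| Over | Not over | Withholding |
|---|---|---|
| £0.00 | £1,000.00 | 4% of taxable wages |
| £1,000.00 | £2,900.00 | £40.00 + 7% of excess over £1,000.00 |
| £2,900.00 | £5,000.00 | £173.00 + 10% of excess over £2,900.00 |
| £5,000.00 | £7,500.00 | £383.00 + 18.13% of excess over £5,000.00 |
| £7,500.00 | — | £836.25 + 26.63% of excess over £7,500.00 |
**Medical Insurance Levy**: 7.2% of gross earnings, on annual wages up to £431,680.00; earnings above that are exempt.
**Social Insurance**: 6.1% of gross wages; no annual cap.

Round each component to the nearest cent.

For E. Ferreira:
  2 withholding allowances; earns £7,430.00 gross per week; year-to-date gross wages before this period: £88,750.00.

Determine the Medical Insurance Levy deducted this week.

Medical Insurance Levy: 7.2% × £7,430.00 = £534.96

£534.96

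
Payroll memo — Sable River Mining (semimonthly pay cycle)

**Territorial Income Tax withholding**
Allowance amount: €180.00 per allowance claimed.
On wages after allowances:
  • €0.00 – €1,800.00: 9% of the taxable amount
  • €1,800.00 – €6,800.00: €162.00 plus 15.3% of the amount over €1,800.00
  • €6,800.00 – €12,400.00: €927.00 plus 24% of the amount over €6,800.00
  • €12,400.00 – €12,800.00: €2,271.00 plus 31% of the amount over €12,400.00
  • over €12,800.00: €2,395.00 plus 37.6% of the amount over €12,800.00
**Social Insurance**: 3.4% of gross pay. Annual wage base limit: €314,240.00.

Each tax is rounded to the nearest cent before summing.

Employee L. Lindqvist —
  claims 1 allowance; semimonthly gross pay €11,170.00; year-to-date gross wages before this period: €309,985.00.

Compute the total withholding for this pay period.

Territorial Income Tax: taxable = €11,170.00 − 1×€180.00 = €10,990.00
  €927.00 + 24% × (€10,990.00 − €6,800.00) = €927.00 + 24% × €4,190.00 = €1,932.60
Social Insurance: cap €314,240.00 − YTD €309,985.00 = €4,255.00 subject; 3.4% × €4,255.00 = €144.67
Total: €1,932.60 + €144.67 = €2,077.27

€2,077.27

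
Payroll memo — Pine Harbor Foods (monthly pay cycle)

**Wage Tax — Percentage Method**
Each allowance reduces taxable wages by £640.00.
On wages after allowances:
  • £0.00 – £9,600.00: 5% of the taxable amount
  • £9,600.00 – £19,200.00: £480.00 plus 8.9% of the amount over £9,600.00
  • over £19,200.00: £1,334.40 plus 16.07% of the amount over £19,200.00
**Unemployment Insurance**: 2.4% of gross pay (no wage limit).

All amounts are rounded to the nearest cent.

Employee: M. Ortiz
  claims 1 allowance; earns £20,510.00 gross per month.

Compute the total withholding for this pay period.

Wage Tax: taxable = £20,510.00 − 1×£640.00 = £19,870.00
  £1,334.40 + 16.07% × (£19,870.00 − £19,200.00) = £1,334.40 + 16.07% × £670.00 = £1,442.07
Unemployment Insurance: 2.4% × £20,510.00 = £492.24
Total: £1,442.07 + £492.24 = £1,934.31

£1,934.31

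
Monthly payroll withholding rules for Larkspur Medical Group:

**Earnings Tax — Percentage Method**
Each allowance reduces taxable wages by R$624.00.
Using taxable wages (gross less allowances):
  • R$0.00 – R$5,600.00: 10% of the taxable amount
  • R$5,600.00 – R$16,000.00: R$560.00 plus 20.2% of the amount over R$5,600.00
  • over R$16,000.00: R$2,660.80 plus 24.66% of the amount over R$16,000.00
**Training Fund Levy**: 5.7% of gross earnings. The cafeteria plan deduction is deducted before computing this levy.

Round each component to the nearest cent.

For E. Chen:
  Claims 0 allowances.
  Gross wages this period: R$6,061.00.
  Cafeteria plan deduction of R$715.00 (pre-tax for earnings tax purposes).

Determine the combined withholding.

R$839.32

Earnings Tax: taxable = R$6,061.00 − R$715.00 = R$5,346.00
  10% × R$5,346.00 = R$534.60
Training Fund Levy: 5.7% × R$5,346.00 = R$304.72
Total: R$534.60 + R$304.72 = R$839.32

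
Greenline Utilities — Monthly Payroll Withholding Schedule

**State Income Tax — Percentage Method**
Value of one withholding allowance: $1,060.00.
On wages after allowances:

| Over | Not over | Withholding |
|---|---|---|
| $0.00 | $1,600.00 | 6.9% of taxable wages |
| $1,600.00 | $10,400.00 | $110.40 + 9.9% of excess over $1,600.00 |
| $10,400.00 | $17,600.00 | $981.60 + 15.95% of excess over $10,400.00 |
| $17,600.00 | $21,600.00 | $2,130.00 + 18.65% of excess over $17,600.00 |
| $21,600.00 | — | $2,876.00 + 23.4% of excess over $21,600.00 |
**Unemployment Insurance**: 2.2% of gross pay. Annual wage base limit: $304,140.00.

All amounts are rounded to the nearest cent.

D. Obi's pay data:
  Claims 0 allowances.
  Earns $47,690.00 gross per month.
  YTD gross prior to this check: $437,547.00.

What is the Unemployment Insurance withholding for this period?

$0.00

Unemployment Insurance: YTD $437,547.00 ≥ cap $304,140.00 → $0.00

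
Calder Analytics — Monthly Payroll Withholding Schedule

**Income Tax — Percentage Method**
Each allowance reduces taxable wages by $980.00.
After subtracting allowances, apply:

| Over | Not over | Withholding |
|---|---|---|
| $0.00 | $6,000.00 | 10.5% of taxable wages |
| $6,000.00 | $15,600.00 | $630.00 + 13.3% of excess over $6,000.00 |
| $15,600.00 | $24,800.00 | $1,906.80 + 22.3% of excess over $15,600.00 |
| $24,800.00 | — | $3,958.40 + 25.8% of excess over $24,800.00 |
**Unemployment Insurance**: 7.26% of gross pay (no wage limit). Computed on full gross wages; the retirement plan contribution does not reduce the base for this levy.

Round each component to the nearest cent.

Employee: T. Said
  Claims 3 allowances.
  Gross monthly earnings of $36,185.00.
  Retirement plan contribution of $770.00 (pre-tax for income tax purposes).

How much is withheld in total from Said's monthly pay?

Income Tax: taxable = $36,185.00 − $770.00 − 3×$980.00 = $32,475.00
  $3,958.40 + 25.8% × ($32,475.00 − $24,800.00) = $3,958.40 + 25.8% × $7,675.00 = $5,938.55
Unemployment Insurance: 7.26% × $36,185.00 = $2,627.03
Total: $5,938.55 + $2,627.03 = $8,565.58

$8,565.58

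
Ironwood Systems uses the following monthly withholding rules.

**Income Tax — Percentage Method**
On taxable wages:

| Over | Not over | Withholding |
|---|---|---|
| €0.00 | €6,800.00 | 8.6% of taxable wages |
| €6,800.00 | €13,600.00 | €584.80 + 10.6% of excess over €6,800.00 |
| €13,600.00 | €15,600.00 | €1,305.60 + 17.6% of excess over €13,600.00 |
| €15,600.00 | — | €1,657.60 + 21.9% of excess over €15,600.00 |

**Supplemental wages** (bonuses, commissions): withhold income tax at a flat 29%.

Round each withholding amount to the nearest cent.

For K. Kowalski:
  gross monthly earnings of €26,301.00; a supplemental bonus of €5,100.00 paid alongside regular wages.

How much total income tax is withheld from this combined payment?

€5,480.12

Income Tax: taxable = €26,301.00
  €1,657.60 + 21.9% × (€26,301.00 − €15,600.00) = €1,657.60 + 21.9% × €10,701.00 = €4,001.12
Supplemental (29% flat on bonus): 29% × €5,100.00 = €1,479.00
Total income tax: €4,001.12 + €1,479.00 = €5,480.12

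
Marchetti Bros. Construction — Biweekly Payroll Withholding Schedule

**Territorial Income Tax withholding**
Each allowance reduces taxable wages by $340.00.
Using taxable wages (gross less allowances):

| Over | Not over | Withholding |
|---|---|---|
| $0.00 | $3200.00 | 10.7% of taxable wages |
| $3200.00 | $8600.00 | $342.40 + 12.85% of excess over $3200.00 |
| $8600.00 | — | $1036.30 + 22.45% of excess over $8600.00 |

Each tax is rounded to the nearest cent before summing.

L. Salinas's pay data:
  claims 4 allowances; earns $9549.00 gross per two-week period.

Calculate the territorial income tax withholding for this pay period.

Territorial Income Tax: taxable = $9549.00 − 4×$340.00 = $8189.00
  $342.40 + 12.85% × ($8189.00 − $3200.00) = $342.40 + 12.85% × $4989.00 = $983.49

$983.49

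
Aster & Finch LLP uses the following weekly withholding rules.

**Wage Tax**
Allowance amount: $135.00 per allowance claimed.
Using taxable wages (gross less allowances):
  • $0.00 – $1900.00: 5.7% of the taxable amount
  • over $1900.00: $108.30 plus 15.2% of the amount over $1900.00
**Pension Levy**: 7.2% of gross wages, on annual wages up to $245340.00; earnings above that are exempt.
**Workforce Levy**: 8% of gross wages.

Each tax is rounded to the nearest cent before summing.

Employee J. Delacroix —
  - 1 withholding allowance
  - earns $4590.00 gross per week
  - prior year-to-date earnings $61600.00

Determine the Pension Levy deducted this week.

Pension Levy: 7.2% × $4590.00 = $330.48

$330.48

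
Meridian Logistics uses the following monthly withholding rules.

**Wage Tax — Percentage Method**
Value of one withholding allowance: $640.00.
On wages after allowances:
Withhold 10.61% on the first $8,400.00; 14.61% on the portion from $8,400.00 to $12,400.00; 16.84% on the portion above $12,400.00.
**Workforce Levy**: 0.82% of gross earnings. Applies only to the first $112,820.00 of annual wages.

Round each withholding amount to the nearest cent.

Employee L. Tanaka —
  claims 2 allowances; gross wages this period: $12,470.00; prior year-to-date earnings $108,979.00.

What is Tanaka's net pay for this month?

Wage Tax: taxable = $12,470.00 − 2×$640.00 = $11,190.00
  $891.24 + 14.61% × ($11,190.00 − $8,400.00) = $891.24 + 14.61% × $2,790.00 = $1,298.86
Workforce Levy: cap $112,820.00 − YTD $108,979.00 = $3,841.00 subject; 0.82% × $3,841.00 = $31.50
Total withheld: $1,298.86 + $31.50 = $1,330.36
Net pay: $12,470.00 − $1,330.36 = $11,139.64

$11,139.64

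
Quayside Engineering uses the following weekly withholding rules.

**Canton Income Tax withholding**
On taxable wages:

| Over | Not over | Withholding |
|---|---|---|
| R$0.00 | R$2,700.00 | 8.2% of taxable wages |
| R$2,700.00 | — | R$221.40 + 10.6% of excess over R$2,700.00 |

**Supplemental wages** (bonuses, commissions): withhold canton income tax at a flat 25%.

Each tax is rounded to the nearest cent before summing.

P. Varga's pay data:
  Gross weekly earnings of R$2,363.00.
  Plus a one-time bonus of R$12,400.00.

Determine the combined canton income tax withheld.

Canton Income Tax: taxable = R$2,363.00
  8.2% × R$2,363.00 = R$193.77
Supplemental (25% flat on bonus): 25% × R$12,400.00 = R$3,100.00
Total canton income tax: R$193.77 + R$3,100.00 = R$3,293.77

R$3,293.77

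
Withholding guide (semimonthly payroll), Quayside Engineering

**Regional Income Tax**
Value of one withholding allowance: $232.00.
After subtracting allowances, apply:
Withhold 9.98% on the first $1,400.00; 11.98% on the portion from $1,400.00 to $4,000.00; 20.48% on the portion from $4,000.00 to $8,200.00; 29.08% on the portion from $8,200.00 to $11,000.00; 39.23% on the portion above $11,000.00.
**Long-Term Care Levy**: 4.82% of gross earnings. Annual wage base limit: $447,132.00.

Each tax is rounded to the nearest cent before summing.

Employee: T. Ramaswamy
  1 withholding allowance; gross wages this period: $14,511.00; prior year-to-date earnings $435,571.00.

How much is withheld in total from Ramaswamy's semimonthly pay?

$3,969.19

Regional Income Tax: taxable = $14,511.00 − 1×$232.00 = $14,279.00
  $2,125.60 + 39.23% × ($14,279.00 − $11,000.00) = $2,125.60 + 39.23% × $3,279.00 = $3,411.95
Long-Term Care Levy: cap $447,132.00 − YTD $435,571.00 = $11,561.00 subject; 4.82% × $11,561.00 = $557.24
Total: $3,411.95 + $557.24 = $3,969.19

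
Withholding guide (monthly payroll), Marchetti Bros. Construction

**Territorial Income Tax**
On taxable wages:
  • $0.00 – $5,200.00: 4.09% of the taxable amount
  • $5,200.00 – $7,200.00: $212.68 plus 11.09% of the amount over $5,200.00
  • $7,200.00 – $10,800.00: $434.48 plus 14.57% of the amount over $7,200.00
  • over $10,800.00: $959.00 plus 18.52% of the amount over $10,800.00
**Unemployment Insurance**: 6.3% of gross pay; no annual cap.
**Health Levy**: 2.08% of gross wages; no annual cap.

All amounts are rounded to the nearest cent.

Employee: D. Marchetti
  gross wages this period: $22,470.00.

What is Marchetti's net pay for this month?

Territorial Income Tax: taxable = $22,470.00
  $959.00 + 18.52% × ($22,470.00 − $10,800.00) = $959.00 + 18.52% × $11,670.00 = $3,120.28
Unemployment Insurance: 6.3% × $22,470.00 = $1,415.61
Health Levy: 2.08% × $22,470.00 = $467.38
Total withheld: $3,120.28 + $1,415.61 + $467.38 = $5,003.27
Net pay: $22,470.00 − $5,003.27 = $17,466.73

$17,466.73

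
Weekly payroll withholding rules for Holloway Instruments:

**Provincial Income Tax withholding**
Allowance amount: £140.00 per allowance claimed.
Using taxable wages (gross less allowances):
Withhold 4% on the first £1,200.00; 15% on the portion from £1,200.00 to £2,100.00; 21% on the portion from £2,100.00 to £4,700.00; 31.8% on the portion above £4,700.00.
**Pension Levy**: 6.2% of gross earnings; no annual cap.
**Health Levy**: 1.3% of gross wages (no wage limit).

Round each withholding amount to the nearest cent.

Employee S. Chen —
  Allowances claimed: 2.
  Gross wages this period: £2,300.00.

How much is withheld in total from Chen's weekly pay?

Provincial Income Tax: taxable = £2,300.00 − 2×£140.00 = £2,020.00
  £48.00 + 15% × (£2,020.00 − £1,200.00) = £48.00 + 15% × £820.00 = £171.00
Pension Levy: 6.2% × £2,300.00 = £142.60
Health Levy: 1.3% × £2,300.00 = £29.90
Total: £171.00 + £142.60 + £29.90 = £343.50

£343.50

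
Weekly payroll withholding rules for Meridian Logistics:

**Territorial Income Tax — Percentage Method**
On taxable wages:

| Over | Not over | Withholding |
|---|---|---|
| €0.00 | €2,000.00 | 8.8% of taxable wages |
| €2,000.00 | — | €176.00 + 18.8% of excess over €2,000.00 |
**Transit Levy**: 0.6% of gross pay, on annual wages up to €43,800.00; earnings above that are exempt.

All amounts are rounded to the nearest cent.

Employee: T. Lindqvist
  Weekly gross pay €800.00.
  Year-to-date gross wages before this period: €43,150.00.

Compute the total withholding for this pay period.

Territorial Income Tax: taxable = €800.00
  8.8% × €800.00 = €70.40
Transit Levy: cap €43,800.00 − YTD €43,150.00 = €650.00 subject; 0.6% × €650.00 = €3.90
Total: €70.40 + €3.90 = €74.30

€74.30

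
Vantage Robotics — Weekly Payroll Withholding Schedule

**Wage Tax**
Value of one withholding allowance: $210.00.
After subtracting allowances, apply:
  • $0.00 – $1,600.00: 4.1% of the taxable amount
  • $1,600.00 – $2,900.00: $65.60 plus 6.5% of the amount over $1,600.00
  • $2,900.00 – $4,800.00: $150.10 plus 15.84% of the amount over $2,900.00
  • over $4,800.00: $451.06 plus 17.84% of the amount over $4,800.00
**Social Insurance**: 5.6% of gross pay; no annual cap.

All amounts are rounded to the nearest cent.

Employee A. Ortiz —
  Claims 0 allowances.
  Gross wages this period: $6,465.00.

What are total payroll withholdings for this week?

$1,110.14

Wage Tax: taxable = $6,465.00
  $451.06 + 17.84% × ($6,465.00 − $4,800.00) = $451.06 + 17.84% × $1,665.00 = $748.10
Social Insurance: 5.6% × $6,465.00 = $362.04
Total: $748.10 + $362.04 = $1,110.14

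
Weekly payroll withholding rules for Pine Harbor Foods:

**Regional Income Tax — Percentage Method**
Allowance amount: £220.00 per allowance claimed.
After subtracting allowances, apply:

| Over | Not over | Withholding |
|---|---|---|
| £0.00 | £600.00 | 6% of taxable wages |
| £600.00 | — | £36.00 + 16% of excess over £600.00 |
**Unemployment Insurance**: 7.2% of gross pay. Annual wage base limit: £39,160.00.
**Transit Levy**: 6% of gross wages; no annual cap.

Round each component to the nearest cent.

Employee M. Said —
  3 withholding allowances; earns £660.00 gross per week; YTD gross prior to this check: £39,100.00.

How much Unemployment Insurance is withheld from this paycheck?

Unemployment Insurance: cap £39,160.00 − YTD £39,100.00 = £60.00 subject; 7.2% × £60.00 = £4.32

£4.32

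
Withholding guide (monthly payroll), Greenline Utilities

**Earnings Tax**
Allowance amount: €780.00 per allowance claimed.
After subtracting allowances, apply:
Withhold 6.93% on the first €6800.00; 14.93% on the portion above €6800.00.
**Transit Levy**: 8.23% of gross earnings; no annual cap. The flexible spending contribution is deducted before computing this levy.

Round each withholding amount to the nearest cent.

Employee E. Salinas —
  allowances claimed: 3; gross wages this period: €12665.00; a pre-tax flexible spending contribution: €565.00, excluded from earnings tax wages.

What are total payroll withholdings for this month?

€1909.00

Earnings Tax: taxable = €12665.00 − €565.00 − 3×€780.00 = €9760.00
  €471.24 + 14.93% × (€9760.00 − €6800.00) = €471.24 + 14.93% × €2960.00 = €913.17
Transit Levy: 8.23% × €12100.00 = €995.83
Total: €913.17 + €995.83 = €1909.00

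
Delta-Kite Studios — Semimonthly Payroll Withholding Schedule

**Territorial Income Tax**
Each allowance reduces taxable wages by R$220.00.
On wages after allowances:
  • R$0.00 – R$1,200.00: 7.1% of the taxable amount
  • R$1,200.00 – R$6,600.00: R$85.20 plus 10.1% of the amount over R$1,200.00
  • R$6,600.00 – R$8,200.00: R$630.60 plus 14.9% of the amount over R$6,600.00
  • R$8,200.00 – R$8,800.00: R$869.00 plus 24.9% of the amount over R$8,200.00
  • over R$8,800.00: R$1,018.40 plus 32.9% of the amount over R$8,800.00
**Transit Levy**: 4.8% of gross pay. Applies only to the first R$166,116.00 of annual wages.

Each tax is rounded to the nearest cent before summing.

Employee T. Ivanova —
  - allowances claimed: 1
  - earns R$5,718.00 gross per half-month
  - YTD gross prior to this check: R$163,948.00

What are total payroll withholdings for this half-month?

R$623.36

Territorial Income Tax: taxable = R$5,718.00 − 1×R$220.00 = R$5,498.00
  R$85.20 + 10.1% × (R$5,498.00 − R$1,200.00) = R$85.20 + 10.1% × R$4,298.00 = R$519.30
Transit Levy: cap R$166,116.00 − YTD R$163,948.00 = R$2,168.00 subject; 4.8% × R$2,168.00 = R$104.06
Total: R$519.30 + R$104.06 = R$623.36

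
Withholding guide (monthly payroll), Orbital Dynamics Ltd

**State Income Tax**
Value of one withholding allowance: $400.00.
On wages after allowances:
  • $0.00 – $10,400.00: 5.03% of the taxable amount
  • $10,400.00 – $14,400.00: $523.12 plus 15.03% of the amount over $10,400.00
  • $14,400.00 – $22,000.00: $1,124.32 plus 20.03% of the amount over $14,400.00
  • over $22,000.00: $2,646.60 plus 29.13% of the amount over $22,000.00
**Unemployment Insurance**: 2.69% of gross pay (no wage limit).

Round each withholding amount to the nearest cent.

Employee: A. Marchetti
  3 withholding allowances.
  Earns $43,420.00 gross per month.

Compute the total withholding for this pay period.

$9,704.69

State Income Tax: taxable = $43,420.00 − 3×$400.00 = $42,220.00
  $2,646.60 + 29.13% × ($42,220.00 − $22,000.00) = $2,646.60 + 29.13% × $20,220.00 = $8,536.69
Unemployment Insurance: 2.69% × $43,420.00 = $1,168.00
Total: $8,536.69 + $1,168.00 = $9,704.69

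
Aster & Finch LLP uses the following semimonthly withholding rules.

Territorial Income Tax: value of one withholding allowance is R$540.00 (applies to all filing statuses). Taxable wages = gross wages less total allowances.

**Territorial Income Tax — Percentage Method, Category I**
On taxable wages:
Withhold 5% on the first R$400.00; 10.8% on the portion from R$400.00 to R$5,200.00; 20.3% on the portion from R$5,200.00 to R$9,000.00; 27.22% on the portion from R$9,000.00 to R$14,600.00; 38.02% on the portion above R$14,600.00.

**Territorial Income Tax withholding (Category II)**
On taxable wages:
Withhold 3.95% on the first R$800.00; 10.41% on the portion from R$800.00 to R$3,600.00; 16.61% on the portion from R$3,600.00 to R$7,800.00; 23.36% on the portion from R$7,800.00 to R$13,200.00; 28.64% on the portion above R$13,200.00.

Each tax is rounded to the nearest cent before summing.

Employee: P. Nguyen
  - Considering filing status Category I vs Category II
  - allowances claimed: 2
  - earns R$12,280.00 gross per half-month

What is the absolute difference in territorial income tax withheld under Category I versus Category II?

Territorial Income Tax (Category I): taxable = R$12,280.00 − 2×R$540.00 = R$11,200.00
  R$1,309.80 + 27.22% × (R$11,200.00 − R$9,000.00) = R$1,309.80 + 27.22% × R$2,200.00 = R$1,908.64
Territorial Income Tax (Category II): taxable = R$12,280.00 − 2×R$540.00 = R$11,200.00
  R$1,020.70 + 23.36% × (R$11,200.00 − R$7,800.00) = R$1,020.70 + 23.36% × R$3,400.00 = R$1,814.94
Difference: |R$1,908.64 − R$1,814.94| = R$93.70 (higher under Category I)

R$93.70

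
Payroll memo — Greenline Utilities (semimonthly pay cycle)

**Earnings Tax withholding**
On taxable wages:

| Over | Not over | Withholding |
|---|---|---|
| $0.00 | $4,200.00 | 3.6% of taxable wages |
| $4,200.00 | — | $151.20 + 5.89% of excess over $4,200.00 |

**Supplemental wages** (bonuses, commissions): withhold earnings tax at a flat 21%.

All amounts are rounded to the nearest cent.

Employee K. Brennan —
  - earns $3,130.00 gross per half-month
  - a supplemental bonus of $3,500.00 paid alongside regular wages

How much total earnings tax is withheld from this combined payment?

$847.68

Earnings Tax: taxable = $3,130.00
  3.6% × $3,130.00 = $112.68
Supplemental (21% flat on bonus): 21% × $3,500.00 = $735.00
Total earnings tax: $112.68 + $735.00 = $847.68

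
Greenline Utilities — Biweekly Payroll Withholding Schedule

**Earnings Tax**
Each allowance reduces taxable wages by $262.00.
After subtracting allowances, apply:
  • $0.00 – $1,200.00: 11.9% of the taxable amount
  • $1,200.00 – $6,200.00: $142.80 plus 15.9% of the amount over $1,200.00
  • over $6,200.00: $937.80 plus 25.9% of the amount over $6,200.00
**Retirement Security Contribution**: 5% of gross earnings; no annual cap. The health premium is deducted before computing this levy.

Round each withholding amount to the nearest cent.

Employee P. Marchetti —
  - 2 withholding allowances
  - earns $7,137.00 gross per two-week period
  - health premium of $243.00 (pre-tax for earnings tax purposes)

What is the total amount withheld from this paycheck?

$1,326.53

Earnings Tax: taxable = $7,137.00 − $243.00 − 2×$262.00 = $6,370.00
  $937.80 + 25.9% × ($6,370.00 − $6,200.00) = $937.80 + 25.9% × $170.00 = $981.83
Retirement Security Contribution: 5% × $6,894.00 = $344.70
Total: $981.83 + $344.70 = $1,326.53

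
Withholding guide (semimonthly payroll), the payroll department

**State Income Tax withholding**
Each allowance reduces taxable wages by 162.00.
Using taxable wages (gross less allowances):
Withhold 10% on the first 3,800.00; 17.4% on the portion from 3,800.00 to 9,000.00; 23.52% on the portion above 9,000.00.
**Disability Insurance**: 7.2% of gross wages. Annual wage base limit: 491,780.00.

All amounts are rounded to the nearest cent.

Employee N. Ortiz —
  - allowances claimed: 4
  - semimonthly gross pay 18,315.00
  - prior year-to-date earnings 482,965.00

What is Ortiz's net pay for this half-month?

State Income Tax: taxable = 18,315.00 − 4×162.00 = 17,667.00
  1,284.80 + 23.52% × (17,667.00 − 9,000.00) = 1,284.80 + 23.52% × 8,667.00 = 3,323.28
Disability Insurance: cap 491,780.00 − YTD 482,965.00 = 8,815.00 subject; 7.2% × 8,815.00 = 634.68
Total withheld: 3,323.28 + 634.68 = 3,957.96
Net pay: 18,315.00 − 3,957.96 = 14,357.04

14,357.04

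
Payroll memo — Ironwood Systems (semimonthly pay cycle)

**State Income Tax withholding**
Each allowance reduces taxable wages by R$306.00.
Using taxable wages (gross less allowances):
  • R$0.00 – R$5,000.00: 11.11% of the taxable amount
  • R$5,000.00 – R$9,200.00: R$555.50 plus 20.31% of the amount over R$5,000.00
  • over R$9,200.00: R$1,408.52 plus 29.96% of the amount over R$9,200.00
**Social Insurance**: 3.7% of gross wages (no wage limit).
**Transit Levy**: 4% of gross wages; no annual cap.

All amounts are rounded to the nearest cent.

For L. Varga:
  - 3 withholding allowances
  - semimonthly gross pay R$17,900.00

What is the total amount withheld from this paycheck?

R$5,118.31

State Income Tax: taxable = R$17,900.00 − 3×R$306.00 = R$16,982.00
  R$1,408.52 + 29.96% × (R$16,982.00 − R$9,200.00) = R$1,408.52 + 29.96% × R$7,782.00 = R$3,740.01
Social Insurance: 3.7% × R$17,900.00 = R$662.30
Transit Levy: 4% × R$17,900.00 = R$716.00
Total: R$3,740.01 + R$662.30 + R$716.00 = R$5,118.31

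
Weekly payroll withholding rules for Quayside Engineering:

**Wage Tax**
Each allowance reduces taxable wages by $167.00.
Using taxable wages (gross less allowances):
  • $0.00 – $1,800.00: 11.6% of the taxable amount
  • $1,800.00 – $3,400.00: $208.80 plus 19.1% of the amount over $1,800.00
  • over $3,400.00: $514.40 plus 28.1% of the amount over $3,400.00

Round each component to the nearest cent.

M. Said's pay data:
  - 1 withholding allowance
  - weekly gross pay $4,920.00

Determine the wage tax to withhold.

Wage Tax: taxable = $4,920.00 − 1×$167.00 = $4,753.00
  $514.40 + 28.1% × ($4,753.00 − $3,400.00) = $514.40 + 28.1% × $1,353.00 = $894.59

$894.59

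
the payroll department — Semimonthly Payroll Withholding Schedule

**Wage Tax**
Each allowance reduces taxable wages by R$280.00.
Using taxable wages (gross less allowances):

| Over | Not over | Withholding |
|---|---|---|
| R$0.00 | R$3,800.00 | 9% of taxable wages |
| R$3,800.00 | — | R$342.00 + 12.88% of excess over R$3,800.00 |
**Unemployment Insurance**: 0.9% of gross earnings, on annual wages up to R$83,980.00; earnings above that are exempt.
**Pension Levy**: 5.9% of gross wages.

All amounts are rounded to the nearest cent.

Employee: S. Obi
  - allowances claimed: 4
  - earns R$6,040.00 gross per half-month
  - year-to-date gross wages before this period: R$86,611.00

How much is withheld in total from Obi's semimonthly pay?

Wage Tax: taxable = R$6,040.00 − 4×R$280.00 = R$4,920.00
  R$342.00 + 12.88% × (R$4,920.00 − R$3,800.00) = R$342.00 + 12.88% × R$1,120.00 = R$486.26
Unemployment Insurance: YTD R$86,611.00 ≥ cap R$83,980.00 → R$0.00
Pension Levy: 5.9% × R$6,040.00 = R$356.36
Total: R$486.26 + R$0.00 + R$356.36 = R$842.62

R$842.62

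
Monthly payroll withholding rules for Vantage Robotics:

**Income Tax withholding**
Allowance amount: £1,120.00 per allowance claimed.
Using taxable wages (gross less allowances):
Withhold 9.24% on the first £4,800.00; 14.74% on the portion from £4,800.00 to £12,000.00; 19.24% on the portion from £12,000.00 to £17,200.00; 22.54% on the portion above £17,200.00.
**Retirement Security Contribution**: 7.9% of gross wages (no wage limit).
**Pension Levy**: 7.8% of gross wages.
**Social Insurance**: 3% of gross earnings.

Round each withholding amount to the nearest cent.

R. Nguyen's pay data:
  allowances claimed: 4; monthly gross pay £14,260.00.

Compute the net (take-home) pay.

Income Tax: taxable = £14,260.00 − 4×£1,120.00 = £9,780.00
  £443.52 + 14.74% × (£9,780.00 − £4,800.00) = £443.52 + 14.74% × £4,980.00 = £1,177.57
Retirement Security Contribution: 7.9% × £14,260.00 = £1,126.54
Pension Levy: 7.8% × £14,260.00 = £1,112.28
Social Insurance: 3% × £14,260.00 = £427.80
Total withheld: £1,177.57 + £1,126.54 + £1,112.28 + £427.80 = £3,844.19
Net pay: £14,260.00 − £3,844.19 = £10,415.81

£10,415.81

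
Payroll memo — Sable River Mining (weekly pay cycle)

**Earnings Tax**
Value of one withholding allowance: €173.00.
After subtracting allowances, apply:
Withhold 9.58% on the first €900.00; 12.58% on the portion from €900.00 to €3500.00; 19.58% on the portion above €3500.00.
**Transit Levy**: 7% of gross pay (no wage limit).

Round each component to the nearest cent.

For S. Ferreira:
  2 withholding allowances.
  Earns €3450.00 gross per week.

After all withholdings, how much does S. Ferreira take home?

Earnings Tax: taxable = €3450.00 − 2×€173.00 = €3104.00
  €86.22 + 12.58% × (€3104.00 − €900.00) = €86.22 + 12.58% × €2204.00 = €363.48
Transit Levy: 7% × €3450.00 = €241.50
Total withheld: €363.48 + €241.50 = €604.98
Net pay: €3450.00 − €604.98 = €2845.02

€2845.02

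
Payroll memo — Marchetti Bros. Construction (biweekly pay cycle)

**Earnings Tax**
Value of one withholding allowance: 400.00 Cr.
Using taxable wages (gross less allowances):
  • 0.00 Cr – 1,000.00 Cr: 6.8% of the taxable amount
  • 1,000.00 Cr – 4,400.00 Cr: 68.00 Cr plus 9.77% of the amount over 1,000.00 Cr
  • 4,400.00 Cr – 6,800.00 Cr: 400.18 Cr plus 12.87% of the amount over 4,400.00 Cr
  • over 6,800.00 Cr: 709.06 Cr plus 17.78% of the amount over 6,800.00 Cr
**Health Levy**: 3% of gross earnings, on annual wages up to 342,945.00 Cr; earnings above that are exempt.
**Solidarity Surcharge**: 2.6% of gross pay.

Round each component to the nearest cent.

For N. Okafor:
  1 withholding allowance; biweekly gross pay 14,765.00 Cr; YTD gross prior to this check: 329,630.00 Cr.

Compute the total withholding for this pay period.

Earnings Tax: taxable = 14,765.00 Cr − 1×400.00 Cr = 14,365.00 Cr
  709.06 Cr + 17.78% × (14,365.00 Cr − 6,800.00 Cr) = 709.06 Cr + 17.78% × 7,565.00 Cr = 2,054.12 Cr
Health Levy: cap 342,945.00 Cr − YTD 329,630.00 Cr = 13,315.00 Cr subject; 3% × 13,315.00 Cr = 399.45 Cr
Solidarity Surcharge: 2.6% × 14,765.00 Cr = 383.89 Cr
Total: 2,054.12 Cr + 399.45 Cr + 383.89 Cr = 2,837.46 Cr

2,837.46 Cr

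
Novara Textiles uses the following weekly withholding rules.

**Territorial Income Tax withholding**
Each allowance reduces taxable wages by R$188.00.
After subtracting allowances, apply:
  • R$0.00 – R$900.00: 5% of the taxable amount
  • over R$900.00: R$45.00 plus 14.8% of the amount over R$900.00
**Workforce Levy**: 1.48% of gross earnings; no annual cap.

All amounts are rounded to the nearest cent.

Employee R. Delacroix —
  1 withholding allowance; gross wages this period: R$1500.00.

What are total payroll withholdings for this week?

R$128.18

Territorial Income Tax: taxable = R$1500.00 − 1×R$188.00 = R$1312.00
  R$45.00 + 14.8% × (R$1312.00 − R$900.00) = R$45.00 + 14.8% × R$412.00 = R$105.98
Workforce Levy: 1.48% × R$1500.00 = R$22.20
Total: R$105.98 + R$22.20 = R$128.18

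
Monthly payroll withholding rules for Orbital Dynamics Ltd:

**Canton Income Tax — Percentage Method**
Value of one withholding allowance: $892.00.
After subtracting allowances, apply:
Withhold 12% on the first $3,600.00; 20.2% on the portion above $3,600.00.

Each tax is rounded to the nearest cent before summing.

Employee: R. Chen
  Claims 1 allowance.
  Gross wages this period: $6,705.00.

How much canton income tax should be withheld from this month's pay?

Canton Income Tax: taxable = $6,705.00 − 1×$892.00 = $5,813.00
  $432.00 + 20.2% × ($5,813.00 − $3,600.00) = $432.00 + 20.2% × $2,213.00 = $879.03

$879.03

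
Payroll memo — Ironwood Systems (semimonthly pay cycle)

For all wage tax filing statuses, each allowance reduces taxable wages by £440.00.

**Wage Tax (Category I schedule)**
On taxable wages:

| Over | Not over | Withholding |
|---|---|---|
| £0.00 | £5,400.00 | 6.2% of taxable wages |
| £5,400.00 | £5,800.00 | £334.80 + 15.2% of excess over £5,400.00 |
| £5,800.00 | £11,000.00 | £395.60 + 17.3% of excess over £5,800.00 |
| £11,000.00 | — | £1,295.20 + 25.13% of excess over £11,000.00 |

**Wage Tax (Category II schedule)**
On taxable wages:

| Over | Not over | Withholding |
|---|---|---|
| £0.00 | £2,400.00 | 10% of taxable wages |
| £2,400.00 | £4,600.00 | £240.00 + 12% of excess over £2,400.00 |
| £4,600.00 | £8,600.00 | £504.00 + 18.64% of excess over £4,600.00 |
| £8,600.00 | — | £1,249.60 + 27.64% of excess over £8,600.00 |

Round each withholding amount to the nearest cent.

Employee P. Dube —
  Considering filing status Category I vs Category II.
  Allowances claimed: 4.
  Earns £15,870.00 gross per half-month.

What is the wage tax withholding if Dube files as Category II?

Wage Tax (Category II): taxable = £15,870.00 − 4×£440.00 = £14,110.00
  £1,249.60 + 27.64% × (£14,110.00 − £8,600.00) = £1,249.60 + 27.64% × £5,510.00 = £2,772.56

£2,772.56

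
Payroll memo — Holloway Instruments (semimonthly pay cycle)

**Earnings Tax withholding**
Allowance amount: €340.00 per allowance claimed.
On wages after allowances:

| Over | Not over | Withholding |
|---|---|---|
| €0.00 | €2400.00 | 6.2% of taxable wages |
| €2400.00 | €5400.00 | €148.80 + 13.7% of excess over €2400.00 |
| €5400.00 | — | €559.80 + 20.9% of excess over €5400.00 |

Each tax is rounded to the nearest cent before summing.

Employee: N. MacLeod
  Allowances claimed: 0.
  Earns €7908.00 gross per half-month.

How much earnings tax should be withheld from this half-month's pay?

€1083.97

Earnings Tax: taxable = €7908.00
  €559.80 + 20.9% × (€7908.00 − €5400.00) = €559.80 + 20.9% × €2508.00 = €1083.97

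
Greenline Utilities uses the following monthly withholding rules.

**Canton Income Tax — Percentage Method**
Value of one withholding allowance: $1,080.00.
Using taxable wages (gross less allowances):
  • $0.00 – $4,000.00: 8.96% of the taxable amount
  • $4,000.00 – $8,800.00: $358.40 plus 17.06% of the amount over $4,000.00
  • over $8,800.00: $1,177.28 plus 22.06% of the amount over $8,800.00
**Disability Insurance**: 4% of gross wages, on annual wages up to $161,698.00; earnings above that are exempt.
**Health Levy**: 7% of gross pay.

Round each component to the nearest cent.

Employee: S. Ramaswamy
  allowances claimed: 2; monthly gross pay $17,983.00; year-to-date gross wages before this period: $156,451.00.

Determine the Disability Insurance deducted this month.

Disability Insurance: cap $161,698.00 − YTD $156,451.00 = $5,247.00 subject; 4% × $5,247.00 = $209.88

$209.88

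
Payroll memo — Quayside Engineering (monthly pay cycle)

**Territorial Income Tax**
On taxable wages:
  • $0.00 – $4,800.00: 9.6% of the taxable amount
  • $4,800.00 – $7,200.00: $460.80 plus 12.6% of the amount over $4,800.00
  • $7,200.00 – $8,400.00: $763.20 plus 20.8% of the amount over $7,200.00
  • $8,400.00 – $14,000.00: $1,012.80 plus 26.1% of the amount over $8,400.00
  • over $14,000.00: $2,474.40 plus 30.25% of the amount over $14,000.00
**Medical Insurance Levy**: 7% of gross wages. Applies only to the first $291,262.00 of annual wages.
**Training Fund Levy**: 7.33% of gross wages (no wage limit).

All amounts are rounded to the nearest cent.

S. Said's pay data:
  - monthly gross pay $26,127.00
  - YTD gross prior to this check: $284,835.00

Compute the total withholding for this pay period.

$8,507.82

Territorial Income Tax: taxable = $26,127.00
  $2,474.40 + 30.25% × ($26,127.00 − $14,000.00) = $2,474.40 + 30.25% × $12,127.00 = $6,142.82
Medical Insurance Levy: cap $291,262.00 − YTD $284,835.00 = $6,427.00 subject; 7% × $6,427.00 = $449.89
Training Fund Levy: 7.33% × $26,127.00 = $1,915.11
Total: $6,142.82 + $449.89 + $1,915.11 = $8,507.82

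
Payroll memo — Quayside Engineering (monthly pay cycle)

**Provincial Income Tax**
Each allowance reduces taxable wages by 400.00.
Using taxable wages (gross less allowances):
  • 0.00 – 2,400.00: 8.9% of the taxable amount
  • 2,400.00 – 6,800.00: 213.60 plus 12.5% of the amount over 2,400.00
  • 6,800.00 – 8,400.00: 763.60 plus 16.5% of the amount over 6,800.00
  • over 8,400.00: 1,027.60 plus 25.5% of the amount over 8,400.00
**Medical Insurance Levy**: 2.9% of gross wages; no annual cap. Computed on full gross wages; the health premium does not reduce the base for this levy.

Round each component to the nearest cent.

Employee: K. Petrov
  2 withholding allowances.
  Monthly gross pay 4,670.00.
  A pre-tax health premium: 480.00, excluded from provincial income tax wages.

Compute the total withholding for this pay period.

Provincial Income Tax: taxable = 4,670.00 − 480.00 − 2×400.00 = 3,390.00
  213.60 + 12.5% × (3,390.00 − 2,400.00) = 213.60 + 12.5% × 990.00 = 337.35
Medical Insurance Levy: 2.9% × 4,670.00 = 135.43
Total: 337.35 + 135.43 = 472.78

472.78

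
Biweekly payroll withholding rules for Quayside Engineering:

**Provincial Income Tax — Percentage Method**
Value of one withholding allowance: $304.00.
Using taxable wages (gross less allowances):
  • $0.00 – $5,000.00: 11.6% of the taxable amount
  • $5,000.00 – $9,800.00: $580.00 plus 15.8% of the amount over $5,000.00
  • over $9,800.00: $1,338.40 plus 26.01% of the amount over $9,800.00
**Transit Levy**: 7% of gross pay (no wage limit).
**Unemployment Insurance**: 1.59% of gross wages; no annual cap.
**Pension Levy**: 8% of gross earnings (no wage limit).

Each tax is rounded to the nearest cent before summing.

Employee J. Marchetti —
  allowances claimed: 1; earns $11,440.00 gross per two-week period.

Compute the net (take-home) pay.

Provincial Income Tax: taxable = $11,440.00 − 1×$304.00 = $11,136.00
  $1,338.40 + 26.01% × ($11,136.00 − $9,800.00) = $1,338.40 + 26.01% × $1,336.00 = $1,685.89
Transit Levy: 7% × $11,440.00 = $800.80
Unemployment Insurance: 1.59% × $11,440.00 = $181.90
Pension Levy: 8% × $11,440.00 = $915.20
Total withheld: $1,685.89 + $800.80 + $181.90 + $915.20 = $3,583.79
Net pay: $11,440.00 − $3,583.79 = $7,856.21

$7,856.21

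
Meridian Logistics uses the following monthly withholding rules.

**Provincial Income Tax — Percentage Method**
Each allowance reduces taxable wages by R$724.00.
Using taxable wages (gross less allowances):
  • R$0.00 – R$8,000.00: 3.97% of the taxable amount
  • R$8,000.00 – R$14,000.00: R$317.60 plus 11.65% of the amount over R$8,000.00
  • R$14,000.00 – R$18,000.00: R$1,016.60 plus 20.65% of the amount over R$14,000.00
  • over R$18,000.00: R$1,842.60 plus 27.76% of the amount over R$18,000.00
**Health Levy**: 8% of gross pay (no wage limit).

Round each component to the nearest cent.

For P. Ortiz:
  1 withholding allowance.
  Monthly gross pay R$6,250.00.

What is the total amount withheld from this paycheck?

Provincial Income Tax: taxable = R$6,250.00 − 1×R$724.00 = R$5,526.00
  3.97% × R$5,526.00 = R$219.38
Health Levy: 8% × R$6,250.00 = R$500.00
Total: R$219.38 + R$500.00 = R$719.38

R$719.38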